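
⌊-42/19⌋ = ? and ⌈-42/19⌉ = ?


-42/19 = -2.2105
floor = -3
ceil = -2

floor = -3, ceil = -2


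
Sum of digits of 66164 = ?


6 + 6 + 1 + 6 + 4 = 23


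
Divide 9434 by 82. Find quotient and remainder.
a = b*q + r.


9434 = 82 * 115 + 4
Check: 9430 + 4 = 9434

q = 115, r = 4


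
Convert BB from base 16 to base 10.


BB (base 16) = 187 (decimal)
187 (decimal) = 187 (base 10)


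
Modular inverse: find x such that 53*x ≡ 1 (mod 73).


Use the extended Euclidean algorithm on (73, 53); each row r = 73*s + 53*t:
r=73, s=1, t=0
r=53, s=0, t=1
q=1: r=20, s=1, t=-1   [73*(1) + 53*(-1) = 20]
q=2: r=13, s=-2, t=3   [73*(-2) + 53*(3) = 13]
q=1: r=7, s=3, t=-4   [73*(3) + 53*(-4) = 7]
q=1: r=6, s=-5, t=7   [73*(-5) + 53*(7) = 6]
q=1: r=1, s=8, t=-11   [73*(8) + 53*(-11) = 1]
q=6: r=0, s=-53, t=73   [73*(-53) + 53*(73) = 0]
GCD = 1 with t = -11, so 53*(-11) ≡ 1 (mod 73)
Inverse = -11 mod 73 = 62
Check: 53 * 62 = 3286 ≡ 1 (mod 73)

53^(-1) ≡ 62 (mod 73)


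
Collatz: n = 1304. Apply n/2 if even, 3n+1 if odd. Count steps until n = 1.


1304 → 652 → 326 → 163 → 490 → 245 → 736 → 368 → 184 → 92 → 46 → 23 → 70 → 35 → 106 → 53 → 160 → 80 → 40 → 20 → 10 → 5 → 16 → 8 → 4 → 2 → 1
Total steps = 26

26 steps


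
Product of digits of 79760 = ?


7 × 9 × 7 × 6 × 0 = 0


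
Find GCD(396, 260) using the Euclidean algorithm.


396 = 1 * 260 + 136
260 = 1 * 136 + 124
136 = 1 * 124 + 12
124 = 10 * 12 + 4
12 = 3 * 4 + 0
GCD = 4


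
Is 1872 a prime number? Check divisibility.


1872 / 2 = 936 (exact division)
1872 is NOT prime.

No, 1872 is not prime


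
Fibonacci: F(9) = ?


Sequence: 1, 1, 2, 3, 5, 8, 13, 21, 34
F(9) = 34


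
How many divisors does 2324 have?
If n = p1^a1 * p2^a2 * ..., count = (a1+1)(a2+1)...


2324 = 2^2 × 7^1 × 83^1
d(2324) = (2+1) × (1+1) × (1+1) = 12

12 divisors


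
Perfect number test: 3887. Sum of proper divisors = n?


Proper divisors of 3887: 1, 13, 23, 169, 299
Sum = 1 + 13 + 23 + 169 + 299 = 505

No, 3887 is not perfect (505 ≠ 3887)


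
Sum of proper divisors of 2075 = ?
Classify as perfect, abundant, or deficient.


Proper divisors: 1, 5, 25, 83, 415
Sum = 1 + 5 + 25 + 83 + 415 = 529
529 < 2075 → deficient

s(2075) = 529 (deficient)


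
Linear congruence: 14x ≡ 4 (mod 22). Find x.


GCD(14, 22) = 2 divides 4
Divide: 7x ≡ 2 (mod 11)
x ≡ 5 (mod 11)


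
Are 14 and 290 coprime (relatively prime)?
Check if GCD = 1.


Euclidean algorithm:
290 = 20 * 14 + 10
14 = 1 * 10 + 4
10 = 2 * 4 + 2
4 = 2 * 2 + 0
GCD(14, 290) = 2

No, not coprime (GCD = 2)


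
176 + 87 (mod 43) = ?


176 + 87 = 263
263 mod 43 = 5


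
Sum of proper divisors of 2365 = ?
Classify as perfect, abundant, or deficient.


Proper divisors: 1, 5, 11, 43, 55, 215, 473
Sum = 1 + 5 + 11 + 43 + 55 + 215 + 473 = 803
803 < 2365 → deficient

s(2365) = 803 (deficient)


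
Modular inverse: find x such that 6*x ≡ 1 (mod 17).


Use the extended Euclidean algorithm on (17, 6); each row r = 17*s + 6*t:
r=17, s=1, t=0
r=6, s=0, t=1
q=2: r=5, s=1, t=-2   [17*(1) + 6*(-2) = 5]
q=1: r=1, s=-1, t=3   [17*(-1) + 6*(3) = 1]
q=5: r=0, s=6, t=-17   [17*(6) + 6*(-17) = 0]
GCD = 1 with t = 3, so 6*(3) ≡ 1 (mod 17)
Inverse = 3 mod 17 = 3
Check: 6 * 3 = 18 ≡ 1 (mod 17)

6^(-1) ≡ 3 (mod 17)


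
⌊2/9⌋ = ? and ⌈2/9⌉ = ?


2/9 = 0.2222
floor = 0
ceil = 1

floor = 0, ceil = 1


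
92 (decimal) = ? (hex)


92 (base 10) = 92 (decimal)
92 (decimal) = 5C (base 16)


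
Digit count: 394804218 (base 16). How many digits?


394804218 in base 16 = 17883BFA
Number of digits = 8

8 digits (base 16)


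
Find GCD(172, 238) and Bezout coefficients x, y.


Tabular extended Euclidean (each row: r = 172*s + 238*t):
r=172, s=1, t=0
r=238, s=0, t=1
q=0: r=172, s=1, t=0   [172*(1) + 238*(0) = 172]
q=1: r=66, s=-1, t=1   [172*(-1) + 238*(1) = 66]
q=2: r=40, s=3, t=-2   [172*(3) + 238*(-2) = 40]
q=1: r=26, s=-4, t=3   [172*(-4) + 238*(3) = 26]
q=1: r=14, s=7, t=-5   [172*(7) + 238*(-5) = 14]
q=1: r=12, s=-11, t=8   [172*(-11) + 238*(8) = 12]
q=1: r=2, s=18, t=-13   [172*(18) + 238*(-13) = 2]
q=6: r=0, s=-119, t=86   [172*(-119) + 238*(86) = 0]
GCD = 2; from the row with r=2: x=18, y=-13
Check: 172*(18) + 238*(-13) = 3096 - 3094 = 2

GCD = 2, x = 18, y = -13


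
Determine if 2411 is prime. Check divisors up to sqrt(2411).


Check divisors up to sqrt(2411) = 49.1019
No divisors found.
2411 is prime.

Yes, 2411 is prime


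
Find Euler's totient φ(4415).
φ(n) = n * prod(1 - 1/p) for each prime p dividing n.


4415 = 5 × 883
Prime factors: 5, 883
φ(4415) = 4415 × (1-1/5) × (1-1/883)
= 4415 × 4/5 × 882/883 = 3528

φ(4415) = 3528


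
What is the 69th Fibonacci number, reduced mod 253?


F(k) mod 253 for k=1..69:
1, 1, 2, 3, 5, 8, 13, 21, 34, 55, 89, 144, 233, 124, 104, 228, 79, 54, 133, 187, 67, 1, 68, 69, 137, 206, 90, 43, 133, 176, 56, 232, 35, 14, 49, 63, 112, 175, 34, 209, 243, 199, 189, 135, 71, 206, 24, 230, 1, 231, 232, 210, 189, 146, 82, 228, 57, 32, 89, 121, 210, 78, 35, 113, 148, 8, 156, 164, 67
F(69) mod 253 = 67


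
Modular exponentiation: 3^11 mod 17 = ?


3^1 mod 17 = 3
3^2 mod 17 = 9
3^3 mod 17 = 10
3^4 mod 17 = 13
3^5 mod 17 = 5
3^6 mod 17 = 15
3^7 mod 17 = 11
3^8 mod 17 = 16
3^9 mod 17 = 14
3^10 mod 17 = 8
3^11 mod 17 = 7


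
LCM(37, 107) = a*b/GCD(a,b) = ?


GCD(37, 107) = 1
LCM = 37*107/1 = 3959/1 = 3959

LCM = 3959


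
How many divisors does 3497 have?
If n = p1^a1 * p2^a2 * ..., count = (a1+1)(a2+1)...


3497 = 13^1 × 269^1
d(3497) = (1+1) × (1+1) = 4

4 divisors


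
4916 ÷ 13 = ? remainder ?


4916 = 13 * 378 + 2
Check: 4914 + 2 = 4916

q = 378, r = 2


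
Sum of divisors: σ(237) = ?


Divisors of 237: 1, 3, 79, 237
Sum = 1 + 3 + 79 + 237 = 320

σ(237) = 320


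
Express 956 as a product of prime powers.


956 / 2 = 478
478 / 2 = 239
239 / 239 = 1
956 = 2^2 × 239


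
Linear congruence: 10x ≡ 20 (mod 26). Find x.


GCD(10, 26) = 2 divides 20
Divide: 5x ≡ 10 (mod 13)
x ≡ 2 (mod 13)


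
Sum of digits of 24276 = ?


2 + 4 + 2 + 7 + 6 = 21


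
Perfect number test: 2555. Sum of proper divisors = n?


Proper divisors of 2555: 1, 5, 7, 35, 73, 365, 511
Sum = 1 + 5 + 7 + 35 + 73 + 365 + 511 = 997

No, 2555 is not perfect (997 ≠ 2555)


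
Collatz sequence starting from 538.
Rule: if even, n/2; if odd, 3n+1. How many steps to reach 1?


538 → 269 → 808 → 404 → 202 → 101 → 304 → 152 → 76 → 38 → 19 → 58 → 29 → 88 → 44 → 22 → 11 → 34 → 17 → 52 → 26 → 13 → 40 → 20 → 10 → 5 → 16 → 8 → 4 → 2 → 1
Total steps = 30

30 steps


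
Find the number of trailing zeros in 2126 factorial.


floor(2126/5) = 425
floor(2126/25) = 85
floor(2126/125) = 17
floor(2126/625) = 3
Total = 530

530 trailing zeros


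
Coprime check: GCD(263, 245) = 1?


Euclidean algorithm:
263 = 1 * 245 + 18
245 = 13 * 18 + 11
18 = 1 * 11 + 7
11 = 1 * 7 + 4
7 = 1 * 4 + 3
4 = 1 * 3 + 1
3 = 3 * 1 + 0
GCD(263, 245) = 1

Yes, coprime (GCD = 1)


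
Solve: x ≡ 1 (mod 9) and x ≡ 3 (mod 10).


M = 9*10 = 90
M1 = M/9 = 10, M2 = M/10 = 9
M1^(-1) mod 9 = 1, M2^(-1) mod 10 = 9
x = 1*10*1 + 3*9*9 = 253
253 mod 90 = 73
Check: 73 mod 9 = 1 ✓, 73 mod 10 = 3 ✓

x ≡ 73 (mod 90)


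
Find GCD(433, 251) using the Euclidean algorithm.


433 = 1 * 251 + 182
251 = 1 * 182 + 69
182 = 2 * 69 + 44
69 = 1 * 44 + 25
44 = 1 * 25 + 19
25 = 1 * 19 + 6
19 = 3 * 6 + 1
6 = 6 * 1 + 0
GCD = 1


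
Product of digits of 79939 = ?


7 × 9 × 9 × 3 × 9 = 15309


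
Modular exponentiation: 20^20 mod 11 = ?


20^1 mod 11 = 9
20^2 mod 11 = 4
20^3 mod 11 = 3
20^4 mod 11 = 5
20^5 mod 11 = 1
20^6 mod 11 = 9
20^7 mod 11 = 4
20^8 mod 11 = 3
20^9 mod 11 = 5
20^10 mod 11 = 1
20^11 mod 11 = 9
20^12 mod 11 = 4
20^13 mod 11 = 3
20^14 mod 11 = 5
20^15 mod 11 = 1
20^16 mod 11 = 9
20^17 mod 11 = 4
20^18 mod 11 = 3
20^19 mod 11 = 5
20^20 mod 11 = 1


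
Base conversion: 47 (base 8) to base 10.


47 (base 8) = 39 (decimal)
39 (decimal) = 39 (base 10)


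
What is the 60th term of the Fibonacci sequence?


Sequence: 1, 1, 2, 3, 5, 8, 13, 21, 34, 55, 89, 144, 233, 377, 610, 987, 1597, 2584, 4181, 6765, 10946, 17711, 28657, 46368, 75025, 121393, 196418, 317811, 514229, 832040, 1346269, 2178309, 3524578, 5702887, 9227465, 14930352, 24157817, 39088169, 63245986, 102334155, 165580141, 267914296, 433494437, 701408733, 1134903170, 1836311903, 2971215073, 4807526976, 7778742049, 12586269025, 20365011074, 32951280099, 53316291173, 86267571272, 139583862445, 225851433717, 365435296162, 591286729879, 956722026041, 1548008755920
F(60) = 1548008755920


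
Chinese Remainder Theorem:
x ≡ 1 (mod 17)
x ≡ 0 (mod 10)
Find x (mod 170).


M = 17*10 = 170
M1 = M/17 = 10, M2 = M/10 = 17
M1^(-1) mod 17 = 12, M2^(-1) mod 10 = 3
x = 1*10*12 + 0*17*3 = 120
120 mod 170 = 120
Check: 120 mod 17 = 1 ✓, 120 mod 10 = 0 ✓

x ≡ 120 (mod 170)


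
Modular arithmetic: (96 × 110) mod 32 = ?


96 × 110 = 10560
10560 mod 32 = 0


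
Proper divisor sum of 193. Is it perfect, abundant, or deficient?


Proper divisors: 1
Sum = 1 = 1
1 < 193 → deficient

s(193) = 1 (deficient)


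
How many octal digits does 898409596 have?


898409596 in base 8 = 6543122174
Number of digits = 10

10 digits (base 8)


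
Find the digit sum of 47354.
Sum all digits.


4 + 7 + 3 + 5 + 4 = 23


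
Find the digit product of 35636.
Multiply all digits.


3 × 5 × 6 × 3 × 6 = 1620


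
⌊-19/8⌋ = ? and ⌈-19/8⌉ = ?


-19/8 = -2.3750
floor = -3
ceil = -2

floor = -3, ceil = -2


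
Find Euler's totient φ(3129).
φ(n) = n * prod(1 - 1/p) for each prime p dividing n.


3129 = 3 × 7 × 149
Prime factors: 3, 7, 149
φ(3129) = 3129 × (1-1/3) × (1-1/7) × (1-1/149)
= 3129 × 2/3 × 6/7 × 148/149 = 1776

φ(3129) = 1776


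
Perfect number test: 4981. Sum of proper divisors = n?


Proper divisors of 4981: 1, 17, 293
Sum = 1 + 17 + 293 = 311

No, 4981 is not perfect (311 ≠ 4981)


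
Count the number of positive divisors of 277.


277 = 277^1
d(277) = (1+1) = 2

2 divisors


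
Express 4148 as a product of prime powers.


4148 / 2 = 2074
2074 / 2 = 1037
1037 / 17 = 61
61 / 61 = 1
4148 = 2^2 × 17 × 61


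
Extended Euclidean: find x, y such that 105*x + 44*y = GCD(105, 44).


Tabular extended Euclidean (each row: r = 105*s + 44*t):
r=105, s=1, t=0
r=44, s=0, t=1
q=2: r=17, s=1, t=-2   [105*(1) + 44*(-2) = 17]
q=2: r=10, s=-2, t=5   [105*(-2) + 44*(5) = 10]
q=1: r=7, s=3, t=-7   [105*(3) + 44*(-7) = 7]
q=1: r=3, s=-5, t=12   [105*(-5) + 44*(12) = 3]
q=2: r=1, s=13, t=-31   [105*(13) + 44*(-31) = 1]
q=3: r=0, s=-44, t=105   [105*(-44) + 44*(105) = 0]
GCD = 1; from the row with r=1: x=13, y=-31
Check: 105*(13) + 44*(-31) = 1365 - 1364 = 1

GCD = 1, x = 13, y = -31


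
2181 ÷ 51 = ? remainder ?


2181 = 51 * 42 + 39
Check: 2142 + 39 = 2181

q = 42, r = 39


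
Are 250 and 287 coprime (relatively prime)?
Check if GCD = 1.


Euclidean algorithm:
287 = 1 * 250 + 37
250 = 6 * 37 + 28
37 = 1 * 28 + 9
28 = 3 * 9 + 1
9 = 9 * 1 + 0
GCD(250, 287) = 1

Yes, coprime (GCD = 1)


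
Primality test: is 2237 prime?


Check divisors up to sqrt(2237) = 47.2969
No divisors found.
2237 is prime.

Yes, 2237 is prime


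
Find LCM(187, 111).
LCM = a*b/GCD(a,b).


GCD(187, 111) = 1
LCM = 187*111/1 = 20757/1 = 20757

LCM = 20757


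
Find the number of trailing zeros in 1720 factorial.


floor(1720/5) = 344
floor(1720/25) = 68
floor(1720/125) = 13
floor(1720/625) = 2
Total = 427

427 trailing zeros


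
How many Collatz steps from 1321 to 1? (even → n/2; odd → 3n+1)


1321 → 3964 → 1982 → 991 → 2974 → 1487 → 4462 → 2231 → 6694 → 3347 → 10042 → 5021 → 15064 → 7532 → 3766 → 1883 → 5650 → 2825 → 8476 → 4238 → 2119 → 6358 → 3179 → 9538 → 4769 → 14308 → 7154 → 3577 → 10732 → 5366 → 2683 → 8050 → 4025 → 12076 → 6038 → 3019 → 9058 → 4529 → 13588 → 6794 → 3397 → 10192 → 5096 → 2548 → 1274 → 637 → 1912 → 956 → 478 → 239 → 718 → 359 → 1078 → 539 → 1618 → 809 → 2428 → 1214 → 607 → 1822 → 911 → 2734 → 1367 → 4102 → 2051 → 6154 → 3077 → 9232 → 4616 → 2308 → 1154 → 577 → 1732 → 866 → 433 → 1300 → 650 → 325 → 976 → 488 → 244 → 122 → 61 → 184 → 92 → 46 → 23 → 70 → 35 → 106 → 53 → 160 → 80 → 40 → 20 → 10 → 5 → 16 → 8 → 4 → 2 → 1
Total steps = 101

101 steps


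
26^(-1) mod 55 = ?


Use the extended Euclidean algorithm on (55, 26); each row r = 55*s + 26*t:
r=55, s=1, t=0
r=26, s=0, t=1
q=2: r=3, s=1, t=-2   [55*(1) + 26*(-2) = 3]
q=8: r=2, s=-8, t=17   [55*(-8) + 26*(17) = 2]
q=1: r=1, s=9, t=-19   [55*(9) + 26*(-19) = 1]
q=2: r=0, s=-26, t=55   [55*(-26) + 26*(55) = 0]
GCD = 1 with t = -19, so 26*(-19) ≡ 1 (mod 55)
Inverse = -19 mod 55 = 36
Check: 26 * 36 = 936 ≡ 1 (mod 55)

26^(-1) ≡ 36 (mod 55)


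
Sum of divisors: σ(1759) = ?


Divisors of 1759: 1, 1759
Sum = 1 + 1759 = 1760

σ(1759) = 1760


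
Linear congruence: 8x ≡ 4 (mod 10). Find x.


GCD(8, 10) = 2 divides 4
Divide: 4x ≡ 2 (mod 5)
x ≡ 3 (mod 5)


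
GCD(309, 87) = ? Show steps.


309 = 3 * 87 + 48
87 = 1 * 48 + 39
48 = 1 * 39 + 9
39 = 4 * 9 + 3
9 = 3 * 3 + 0
GCD = 3


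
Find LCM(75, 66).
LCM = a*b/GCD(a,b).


GCD(75, 66) = 3
LCM = 75*66/3 = 4950/3 = 1650

LCM = 1650


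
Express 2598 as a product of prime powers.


2598 / 2 = 1299
1299 / 3 = 433
433 / 433 = 1
2598 = 2 × 3 × 433


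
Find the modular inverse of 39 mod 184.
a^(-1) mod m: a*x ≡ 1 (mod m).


Use the extended Euclidean algorithm on (184, 39); each row r = 184*s + 39*t:
r=184, s=1, t=0
r=39, s=0, t=1
q=4: r=28, s=1, t=-4   [184*(1) + 39*(-4) = 28]
q=1: r=11, s=-1, t=5   [184*(-1) + 39*(5) = 11]
q=2: r=6, s=3, t=-14   [184*(3) + 39*(-14) = 6]
q=1: r=5, s=-4, t=19   [184*(-4) + 39*(19) = 5]
q=1: r=1, s=7, t=-33   [184*(7) + 39*(-33) = 1]
q=5: r=0, s=-39, t=184   [184*(-39) + 39*(184) = 0]
GCD = 1 with t = -33, so 39*(-33) ≡ 1 (mod 184)
Inverse = -33 mod 184 = 151
Check: 39 * 151 = 5889 ≡ 1 (mod 184)

39^(-1) ≡ 151 (mod 184)


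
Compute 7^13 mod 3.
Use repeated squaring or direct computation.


7^1 mod 3 = 1
7^2 mod 3 = 1
7^3 mod 3 = 1
7^4 mod 3 = 1
7^5 mod 3 = 1
7^6 mod 3 = 1
7^7 mod 3 = 1
7^8 mod 3 = 1
7^9 mod 3 = 1
7^10 mod 3 = 1
7^11 mod 3 = 1
7^12 mod 3 = 1
7^13 mod 3 = 1


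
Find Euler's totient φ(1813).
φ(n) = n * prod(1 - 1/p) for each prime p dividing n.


1813 = 7^2 × 37
Prime factors: 7, 37
φ(1813) = 1813 × (1-1/7) × (1-1/37)
= 1813 × 6/7 × 36/37 = 1512

φ(1813) = 1512


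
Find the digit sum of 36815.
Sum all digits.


3 + 6 + 8 + 1 + 5 = 23


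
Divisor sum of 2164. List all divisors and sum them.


Divisors of 2164: 1, 2, 4, 541, 1082, 2164
Sum = 1 + 2 + 4 + 541 + 1082 + 2164 = 3794

σ(2164) = 3794


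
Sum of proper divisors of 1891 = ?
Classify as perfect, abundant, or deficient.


Proper divisors: 1, 31, 61
Sum = 1 + 31 + 61 = 93
93 < 1891 → deficient

s(1891) = 93 (deficient)


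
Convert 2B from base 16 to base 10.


2B (base 16) = 43 (decimal)
43 (decimal) = 43 (base 10)


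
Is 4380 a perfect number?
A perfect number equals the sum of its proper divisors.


Proper divisors of 4380: 1, 2, 3, 4, 5, 6, 10, 12, 15, 20, 30, 60, 73, 146, 219, 292, 365, 438, 730, 876, 1095, 1460, 2190
Sum = 1 + 2 + 3 + 4 + 5 + 6 + 10 + 12 + 15 + 20 + 30 + 60 + 73 + 146 + 219 + 292 + 365 + 438 + 730 + 876 + 1095 + 1460 + 2190 = 8052

No, 4380 is not perfect (8052 ≠ 4380)


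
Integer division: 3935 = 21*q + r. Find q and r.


3935 = 21 * 187 + 8
Check: 3927 + 8 = 3935

q = 187, r = 8


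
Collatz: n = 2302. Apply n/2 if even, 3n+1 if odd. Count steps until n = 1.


2302 → 1151 → 3454 → 1727 → 5182 → 2591 → 7774 → 3887 → 11662 → 5831 → 17494 → 8747 → 26242 → 13121 → 39364 → 19682 → 9841 → 29524 → 14762 → 7381 → 22144 → 11072 → 5536 → 2768 → 1384 → 692 → 346 → 173 → 520 → 260 → 130 → 65 → 196 → 98 → 49 → 148 → 74 → 37 → 112 → 56 → 28 → 14 → 7 → 22 → 11 → 34 → 17 → 52 → 26 → 13 → 40 → 20 → 10 → 5 → 16 → 8 → 4 → 2 → 1
Total steps = 58

58 steps


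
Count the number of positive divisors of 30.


30 = 2^1 × 3^1 × 5^1
d(30) = (1+1) × (1+1) × (1+1) = 8

8 divisors


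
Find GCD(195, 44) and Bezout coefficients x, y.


Tabular extended Euclidean (each row: r = 195*s + 44*t):
r=195, s=1, t=0
r=44, s=0, t=1
q=4: r=19, s=1, t=-4   [195*(1) + 44*(-4) = 19]
q=2: r=6, s=-2, t=9   [195*(-2) + 44*(9) = 6]
q=3: r=1, s=7, t=-31   [195*(7) + 44*(-31) = 1]
q=6: r=0, s=-44, t=195   [195*(-44) + 44*(195) = 0]
GCD = 1; from the row with r=1: x=7, y=-31
Check: 195*(7) + 44*(-31) = 1365 - 1364 = 1

GCD = 1, x = 7, y = -31


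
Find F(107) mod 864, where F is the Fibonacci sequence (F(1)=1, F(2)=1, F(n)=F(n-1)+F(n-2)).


F(k) mod 864 for k=1..107:
1, 1, 2, 3, 5, 8, 13, 21, 34, 55, 89, 144, 233, 377, 610, 123, 733, 856, 725, 717, 578, 431, 145, 576, 721, 433, 290, 723, 149, 8, 157, 165, 322, 487, 809, 432, 377, 809, 322, 267, 589, 856, 581, 573, 290, 863, 289, 288, 577, 1, 578, 579, 293, 8, 301, 309, 610, 55, 665, 720, 521, 377, 34, 411, 445, 856, 437, 429, 2, 431, 433, 0, 433, 433, 2, 435, 437, 8, 445, 453, 34, 487, 521, 144, 665, 809, 610, 555, 301, 856, 293, 285, 578, 863, 577, 576, 289, 1, 290, 291, 581, 8, 589, 597, 322, 55, 377
F(107) mod 864 = 377


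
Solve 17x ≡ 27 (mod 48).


GCD(17, 48) = 1, unique solution
a^(-1) mod 48 = 17
x = 17 * 27 mod 48 = 27

x ≡ 27 (mod 48)


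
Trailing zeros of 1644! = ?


floor(1644/5) = 328
floor(1644/25) = 65
floor(1644/125) = 13
floor(1644/625) = 2
Total = 408

408 trailing zeros


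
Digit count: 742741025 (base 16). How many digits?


742741025 in base 16 = 2C455421
Number of digits = 8

8 digits (base 16)


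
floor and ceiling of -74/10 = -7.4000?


-74/10 = -7.4000
floor = -8
ceil = -7

floor = -8, ceil = -7


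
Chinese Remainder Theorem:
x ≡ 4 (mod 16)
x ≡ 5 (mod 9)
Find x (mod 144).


M = 16*9 = 144
M1 = M/16 = 9, M2 = M/9 = 16
M1^(-1) mod 16 = 9, M2^(-1) mod 9 = 4
x = 4*9*9 + 5*16*4 = 644
644 mod 144 = 68
Check: 68 mod 16 = 4 ✓, 68 mod 9 = 5 ✓

x ≡ 68 (mod 144)


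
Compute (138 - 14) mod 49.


138 - 14 = 124
124 mod 49 = 26


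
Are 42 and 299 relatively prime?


Euclidean algorithm:
299 = 7 * 42 + 5
42 = 8 * 5 + 2
5 = 2 * 2 + 1
2 = 2 * 1 + 0
GCD(42, 299) = 1

Yes, coprime (GCD = 1)


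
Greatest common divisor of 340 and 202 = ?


340 = 1 * 202 + 138
202 = 1 * 138 + 64
138 = 2 * 64 + 10
64 = 6 * 10 + 4
10 = 2 * 4 + 2
4 = 2 * 2 + 0
GCD = 2


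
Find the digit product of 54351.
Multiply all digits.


5 × 4 × 3 × 5 × 1 = 300


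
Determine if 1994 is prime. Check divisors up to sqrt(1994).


1994 / 2 = 997 (exact division)
1994 is NOT prime.

No, 1994 is not prime


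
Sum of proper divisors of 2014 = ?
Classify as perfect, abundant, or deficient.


Proper divisors: 1, 2, 19, 38, 53, 106, 1007
Sum = 1 + 2 + 19 + 38 + 53 + 106 + 1007 = 1226
1226 < 2014 → deficient

s(2014) = 1226 (deficient)


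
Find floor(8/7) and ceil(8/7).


8/7 = 1.1429
floor = 1
ceil = 2

floor = 1, ceil = 2


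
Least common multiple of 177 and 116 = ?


GCD(177, 116) = 1
LCM = 177*116/1 = 20532/1 = 20532

LCM = 20532


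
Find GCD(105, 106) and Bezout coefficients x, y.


Tabular extended Euclidean (each row: r = 105*s + 106*t):
r=105, s=1, t=0
r=106, s=0, t=1
q=0: r=105, s=1, t=0   [105*(1) + 106*(0) = 105]
q=1: r=1, s=-1, t=1   [105*(-1) + 106*(1) = 1]
q=105: r=0, s=106, t=-105   [105*(106) + 106*(-105) = 0]
GCD = 1; from the row with r=1: x=-1, y=1
Check: 105*(-1) + 106*(1) = -105 + 106 = 1

GCD = 1, x = -1, y = 1


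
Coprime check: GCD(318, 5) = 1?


Euclidean algorithm:
318 = 63 * 5 + 3
5 = 1 * 3 + 2
3 = 1 * 2 + 1
2 = 2 * 1 + 0
GCD(318, 5) = 1

Yes, coprime (GCD = 1)


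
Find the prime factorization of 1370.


1370 / 2 = 685
685 / 5 = 137
137 / 137 = 1
1370 = 2 × 5 × 137


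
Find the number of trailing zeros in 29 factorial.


floor(29/5) = 5
floor(29/25) = 1
Total = 6

6 trailing zeros


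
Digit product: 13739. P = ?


1 × 3 × 7 × 3 × 9 = 567


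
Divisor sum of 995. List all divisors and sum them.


Divisors of 995: 1, 5, 199, 995
Sum = 1 + 5 + 199 + 995 = 1200

σ(995) = 1200


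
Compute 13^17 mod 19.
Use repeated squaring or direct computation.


13^1 mod 19 = 13
13^2 mod 19 = 17
13^3 mod 19 = 12
13^4 mod 19 = 4
13^5 mod 19 = 14
13^6 mod 19 = 11
13^7 mod 19 = 10
13^8 mod 19 = 16
13^9 mod 19 = 18
13^10 mod 19 = 6
13^11 mod 19 = 2
13^12 mod 19 = 7
13^13 mod 19 = 15
13^14 mod 19 = 5
13^15 mod 19 = 8
13^16 mod 19 = 9
13^17 mod 19 = 3


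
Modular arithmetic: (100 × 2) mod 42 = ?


100 × 2 = 200
200 mod 42 = 32


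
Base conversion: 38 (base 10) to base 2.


38 (base 10) = 38 (decimal)
38 (decimal) = 100110 (base 2)


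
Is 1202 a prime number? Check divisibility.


1202 / 2 = 601 (exact division)
1202 is NOT prime.

No, 1202 is not prime


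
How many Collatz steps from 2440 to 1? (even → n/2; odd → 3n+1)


2440 → 1220 → 610 → 305 → 916 → 458 → 229 → 688 → 344 → 172 → 86 → 43 → 130 → 65 → 196 → 98 → 49 → 148 → 74 → 37 → 112 → 56 → 28 → 14 → 7 → 22 → 11 → 34 → 17 → 52 → 26 → 13 → 40 → 20 → 10 → 5 → 16 → 8 → 4 → 2 → 1
Total steps = 40

40 steps


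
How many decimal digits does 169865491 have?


169865491 has 9 digits in base 10
floor(log10(169865491)) + 1 = floor(8.2301) + 1 = 9

9 digits (base 10)


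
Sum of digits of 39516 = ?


3 + 9 + 5 + 1 + 6 = 24


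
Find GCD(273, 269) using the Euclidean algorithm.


273 = 1 * 269 + 4
269 = 67 * 4 + 1
4 = 4 * 1 + 0
GCD = 1


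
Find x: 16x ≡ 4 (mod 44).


GCD(16, 44) = 4 divides 4
Divide: 4x ≡ 1 (mod 11)
x ≡ 3 (mod 11)


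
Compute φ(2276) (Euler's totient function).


2276 = 2^2 × 569
Prime factors: 2, 569
φ(2276) = 2276 × (1-1/2) × (1-1/569)
= 2276 × 1/2 × 568/569 = 1136

φ(2276) = 1136


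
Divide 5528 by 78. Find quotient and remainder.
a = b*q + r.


5528 = 78 * 70 + 68
Check: 5460 + 68 = 5528

q = 70, r = 68


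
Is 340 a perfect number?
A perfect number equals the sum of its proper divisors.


Proper divisors of 340: 1, 2, 4, 5, 10, 17, 20, 34, 68, 85, 170
Sum = 1 + 2 + 4 + 5 + 10 + 17 + 20 + 34 + 68 + 85 + 170 = 416

No, 340 is not perfect (416 ≠ 340)


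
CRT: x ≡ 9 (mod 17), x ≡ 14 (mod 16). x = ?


M = 17*16 = 272
M1 = M/17 = 16, M2 = M/16 = 17
M1^(-1) mod 17 = 16, M2^(-1) mod 16 = 1
x = 9*16*16 + 14*17*1 = 2542
2542 mod 272 = 94
Check: 94 mod 17 = 9 ✓, 94 mod 16 = 14 ✓

x ≡ 94 (mod 272)


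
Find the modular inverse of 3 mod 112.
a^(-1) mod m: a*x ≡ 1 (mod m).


Use the extended Euclidean algorithm on (112, 3); each row r = 112*s + 3*t:
r=112, s=1, t=0
r=3, s=0, t=1
q=37: r=1, s=1, t=-37   [112*(1) + 3*(-37) = 1]
q=3: r=0, s=-3, t=112   [112*(-3) + 3*(112) = 0]
GCD = 1 with t = -37, so 3*(-37) ≡ 1 (mod 112)
Inverse = -37 mod 112 = 75
Check: 3 * 75 = 225 ≡ 1 (mod 112)

3^(-1) ≡ 75 (mod 112)


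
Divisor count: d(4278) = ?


4278 = 2^1 × 3^1 × 23^1 × 31^1
d(4278) = (1+1) × (1+1) × (1+1) × (1+1) = 16

16 divisors


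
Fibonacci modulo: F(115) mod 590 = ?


F(k) mod 590 for k=1..115:
1, 1, 2, 3, 5, 8, 13, 21, 34, 55, 89, 144, 233, 377, 20, 397, 417, 224, 51, 275, 326, 11, 337, 348, 95, 443, 538, 391, 339, 140, 479, 29, 508, 537, 455, 402, 267, 79, 346, 425, 181, 16, 197, 213, 410, 33, 443, 476, 329, 215, 544, 169, 123, 292, 415, 117, 532, 59, 1, 60, 61, 121, 182, 303, 485, 198, 93, 291, 384, 85, 469, 554, 433, 397, 240, 47, 287, 334, 31, 365, 396, 171, 567, 148, 125, 273, 398, 81, 479, 560, 449, 419, 278, 107, 385, 492, 287, 189, 476, 75, 551, 36, 587, 33, 30, 63, 93, 156, 249, 405, 64, 469, 533, 412, 355
F(115) mod 590 = 355


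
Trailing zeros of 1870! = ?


floor(1870/5) = 374
floor(1870/25) = 74
floor(1870/125) = 14
floor(1870/625) = 2
Total = 464

464 trailing zeros


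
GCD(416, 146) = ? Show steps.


416 = 2 * 146 + 124
146 = 1 * 124 + 22
124 = 5 * 22 + 14
22 = 1 * 14 + 8
14 = 1 * 8 + 6
8 = 1 * 6 + 2
6 = 3 * 2 + 0
GCD = 2


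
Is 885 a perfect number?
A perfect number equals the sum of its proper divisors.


Proper divisors of 885: 1, 3, 5, 15, 59, 177, 295
Sum = 1 + 3 + 5 + 15 + 59 + 177 + 295 = 555

No, 885 is not perfect (555 ≠ 885)


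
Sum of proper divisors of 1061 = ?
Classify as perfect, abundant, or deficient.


Proper divisors: 1
Sum = 1 = 1
1 < 1061 → deficient

s(1061) = 1 (deficient)


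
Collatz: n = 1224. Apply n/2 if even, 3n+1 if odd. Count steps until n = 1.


1224 → 612 → 306 → 153 → 460 → 230 → 115 → 346 → 173 → 520 → 260 → 130 → 65 → 196 → 98 → 49 → 148 → 74 → 37 → 112 → 56 → 28 → 14 → 7 → 22 → 11 → 34 → 17 → 52 → 26 → 13 → 40 → 20 → 10 → 5 → 16 → 8 → 4 → 2 → 1
Total steps = 39

39 steps


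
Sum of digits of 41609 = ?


4 + 1 + 6 + 0 + 9 = 20


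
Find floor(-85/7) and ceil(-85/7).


-85/7 = -12.1429
floor = -13
ceil = -12

floor = -13, ceil = -12


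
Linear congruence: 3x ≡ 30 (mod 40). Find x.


GCD(3, 40) = 1, unique solution
a^(-1) mod 40 = 27
x = 27 * 30 mod 40 = 10

x ≡ 10 (mod 40)


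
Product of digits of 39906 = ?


3 × 9 × 9 × 0 × 6 = 0


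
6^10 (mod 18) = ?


6^1 mod 18 = 6
6^2 mod 18 = 0
6^3 mod 18 = 0
6^4 mod 18 = 0
6^5 mod 18 = 0
6^6 mod 18 = 0
6^7 mod 18 = 0
6^8 mod 18 = 0
6^9 mod 18 = 0
6^10 mod 18 = 0


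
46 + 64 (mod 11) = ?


46 + 64 = 110
110 mod 11 = 0


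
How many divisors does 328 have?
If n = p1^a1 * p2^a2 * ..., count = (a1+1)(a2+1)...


328 = 2^3 × 41^1
d(328) = (3+1) × (1+1) = 8

8 divisors


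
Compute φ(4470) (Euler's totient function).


4470 = 2 × 3 × 5 × 149
Prime factors: 2, 3, 5, 149
φ(4470) = 4470 × (1-1/2) × (1-1/3) × (1-1/5) × (1-1/149)
= 4470 × 1/2 × 2/3 × 4/5 × 148/149 = 1184

φ(4470) = 1184


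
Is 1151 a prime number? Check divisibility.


Check divisors up to sqrt(1151) = 33.9264
No divisors found.
1151 is prime.

Yes, 1151 is prime


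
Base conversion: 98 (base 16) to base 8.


98 (base 16) = 152 (decimal)
152 (decimal) = 230 (base 8)


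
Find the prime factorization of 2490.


2490 / 2 = 1245
1245 / 3 = 415
415 / 5 = 83
83 / 83 = 1
2490 = 2 × 3 × 5 × 83


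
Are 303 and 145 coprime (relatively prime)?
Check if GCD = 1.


Euclidean algorithm:
303 = 2 * 145 + 13
145 = 11 * 13 + 2
13 = 6 * 2 + 1
2 = 2 * 1 + 0
GCD(303, 145) = 1

Yes, coprime (GCD = 1)


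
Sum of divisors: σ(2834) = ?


Divisors of 2834: 1, 2, 13, 26, 109, 218, 1417, 2834
Sum = 1 + 2 + 13 + 26 + 109 + 218 + 1417 + 2834 = 4620

σ(2834) = 4620


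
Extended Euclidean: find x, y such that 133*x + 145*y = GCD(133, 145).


Tabular extended Euclidean (each row: r = 133*s + 145*t):
r=133, s=1, t=0
r=145, s=0, t=1
q=0: r=133, s=1, t=0   [133*(1) + 145*(0) = 133]
q=1: r=12, s=-1, t=1   [133*(-1) + 145*(1) = 12]
q=11: r=1, s=12, t=-11   [133*(12) + 145*(-11) = 1]
q=12: r=0, s=-145, t=133   [133*(-145) + 145*(133) = 0]
GCD = 1; from the row with r=1: x=12, y=-11
Check: 133*(12) + 145*(-11) = 1596 - 1595 = 1

GCD = 1, x = 12, y = -11


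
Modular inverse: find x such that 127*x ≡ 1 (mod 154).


Use the extended Euclidean algorithm on (154, 127); each row r = 154*s + 127*t:
r=154, s=1, t=0
r=127, s=0, t=1
q=1: r=27, s=1, t=-1   [154*(1) + 127*(-1) = 27]
q=4: r=19, s=-4, t=5   [154*(-4) + 127*(5) = 19]
q=1: r=8, s=5, t=-6   [154*(5) + 127*(-6) = 8]
q=2: r=3, s=-14, t=17   [154*(-14) + 127*(17) = 3]
q=2: r=2, s=33, t=-40   [154*(33) + 127*(-40) = 2]
q=1: r=1, s=-47, t=57   [154*(-47) + 127*(57) = 1]
q=2: r=0, s=127, t=-154   [154*(127) + 127*(-154) = 0]
GCD = 1 with t = 57, so 127*(57) ≡ 1 (mod 154)
Inverse = 57 mod 154 = 57
Check: 127 * 57 = 7239 ≡ 1 (mod 154)

127^(-1) ≡ 57 (mod 154)


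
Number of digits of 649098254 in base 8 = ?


649098254 in base 8 = 4654072016
Number of digits = 10

10 digits (base 8)


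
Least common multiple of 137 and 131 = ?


GCD(137, 131) = 1
LCM = 137*131/1 = 17947/1 = 17947

LCM = 17947


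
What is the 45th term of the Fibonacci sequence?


Sequence: 1, 1, 2, 3, 5, 8, 13, 21, 34, 55, 89, 144, 233, 377, 610, 987, 1597, 2584, 4181, 6765, 10946, 17711, 28657, 46368, 75025, 121393, 196418, 317811, 514229, 832040, 1346269, 2178309, 3524578, 5702887, 9227465, 14930352, 24157817, 39088169, 63245986, 102334155, 165580141, 267914296, 433494437, 701408733, 1134903170
F(45) = 1134903170


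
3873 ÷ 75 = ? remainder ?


3873 = 75 * 51 + 48
Check: 3825 + 48 = 3873

q = 51, r = 48


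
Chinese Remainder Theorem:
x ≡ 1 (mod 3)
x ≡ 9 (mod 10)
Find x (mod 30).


M = 3*10 = 30
M1 = M/3 = 10, M2 = M/10 = 3
M1^(-1) mod 3 = 1, M2^(-1) mod 10 = 7
x = 1*10*1 + 9*3*7 = 199
199 mod 30 = 19
Check: 19 mod 3 = 1 ✓, 19 mod 10 = 9 ✓

x ≡ 19 (mod 30)


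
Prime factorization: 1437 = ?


1437 / 3 = 479
479 / 479 = 1
1437 = 3 × 479


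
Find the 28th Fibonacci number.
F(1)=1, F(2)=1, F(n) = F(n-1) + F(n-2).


Sequence: 1, 1, 2, 3, 5, 8, 13, 21, 34, 55, 89, 144, 233, 377, 610, 987, 1597, 2584, 4181, 6765, 10946, 17711, 28657, 46368, 75025, 121393, 196418, 317811
F(28) = 317811


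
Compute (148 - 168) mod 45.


148 - 168 = -20
-20 mod 45 = 25


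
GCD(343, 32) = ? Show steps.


343 = 10 * 32 + 23
32 = 1 * 23 + 9
23 = 2 * 9 + 5
9 = 1 * 5 + 4
5 = 1 * 4 + 1
4 = 4 * 1 + 0
GCD = 1


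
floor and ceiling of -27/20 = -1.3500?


-27/20 = -1.3500
floor = -2
ceil = -1

floor = -2, ceil = -1


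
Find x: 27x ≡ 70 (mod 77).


GCD(27, 77) = 1, unique solution
a^(-1) mod 77 = 20
x = 20 * 70 mod 77 = 14

x ≡ 14 (mod 77)


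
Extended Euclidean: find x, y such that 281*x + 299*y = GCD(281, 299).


Tabular extended Euclidean (each row: r = 281*s + 299*t):
r=281, s=1, t=0
r=299, s=0, t=1
q=0: r=281, s=1, t=0   [281*(1) + 299*(0) = 281]
q=1: r=18, s=-1, t=1   [281*(-1) + 299*(1) = 18]
q=15: r=11, s=16, t=-15   [281*(16) + 299*(-15) = 11]
q=1: r=7, s=-17, t=16   [281*(-17) + 299*(16) = 7]
q=1: r=4, s=33, t=-31   [281*(33) + 299*(-31) = 4]
q=1: r=3, s=-50, t=47   [281*(-50) + 299*(47) = 3]
q=1: r=1, s=83, t=-78   [281*(83) + 299*(-78) = 1]
q=3: r=0, s=-299, t=281   [281*(-299) + 299*(281) = 0]
GCD = 1; from the row with r=1: x=83, y=-78
Check: 281*(83) + 299*(-78) = 23323 - 23322 = 1

GCD = 1, x = 83, y = -78


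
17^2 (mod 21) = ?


17^1 mod 21 = 17
17^2 mod 21 = 16


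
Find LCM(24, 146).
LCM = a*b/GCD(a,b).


GCD(24, 146) = 2
LCM = 24*146/2 = 3504/2 = 1752

LCM = 1752


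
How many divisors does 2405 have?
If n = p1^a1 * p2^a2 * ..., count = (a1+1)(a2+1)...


2405 = 5^1 × 13^1 × 37^1
d(2405) = (1+1) × (1+1) × (1+1) = 8

8 divisors


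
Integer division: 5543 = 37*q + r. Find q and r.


5543 = 37 * 149 + 30
Check: 5513 + 30 = 5543

q = 149, r = 30


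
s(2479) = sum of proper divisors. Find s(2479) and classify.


Proper divisors: 1, 37, 67
Sum = 1 + 37 + 67 = 105
105 < 2479 → deficient

s(2479) = 105 (deficient)


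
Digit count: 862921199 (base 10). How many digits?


862921199 has 9 digits in base 10
floor(log10(862921199)) + 1 = floor(8.9360) + 1 = 9

9 digits (base 10)


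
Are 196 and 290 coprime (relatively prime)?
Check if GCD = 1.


Euclidean algorithm:
290 = 1 * 196 + 94
196 = 2 * 94 + 8
94 = 11 * 8 + 6
8 = 1 * 6 + 2
6 = 3 * 2 + 0
GCD(196, 290) = 2

No, not coprime (GCD = 2)


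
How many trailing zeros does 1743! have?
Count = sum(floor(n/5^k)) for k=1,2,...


floor(1743/5) = 348
floor(1743/25) = 69
floor(1743/125) = 13
floor(1743/625) = 2
Total = 432

432 trailing zeros


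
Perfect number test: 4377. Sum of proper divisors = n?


Proper divisors of 4377: 1, 3, 1459
Sum = 1 + 3 + 1459 = 1463

No, 4377 is not perfect (1463 ≠ 4377)


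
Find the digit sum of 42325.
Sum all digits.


4 + 2 + 3 + 2 + 5 = 16


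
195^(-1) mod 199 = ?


Use the extended Euclidean algorithm on (199, 195); each row r = 199*s + 195*t:
r=199, s=1, t=0
r=195, s=0, t=1
q=1: r=4, s=1, t=-1   [199*(1) + 195*(-1) = 4]
q=48: r=3, s=-48, t=49   [199*(-48) + 195*(49) = 3]
q=1: r=1, s=49, t=-50   [199*(49) + 195*(-50) = 1]
q=3: r=0, s=-195, t=199   [199*(-195) + 195*(199) = 0]
GCD = 1 with t = -50, so 195*(-50) ≡ 1 (mod 199)
Inverse = -50 mod 199 = 149
Check: 195 * 149 = 29055 ≡ 1 (mod 199)

195^(-1) ≡ 149 (mod 199)


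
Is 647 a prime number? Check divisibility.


Check divisors up to sqrt(647) = 25.4362
No divisors found.
647 is prime.

Yes, 647 is prime


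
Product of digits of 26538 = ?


2 × 6 × 5 × 3 × 8 = 1440


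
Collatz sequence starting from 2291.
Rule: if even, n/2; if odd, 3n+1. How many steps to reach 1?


2291 → 6874 → 3437 → 10312 → 5156 → 2578 → 1289 → 3868 → 1934 → 967 → 2902 → 1451 → 4354 → 2177 → 6532 → 3266 → 1633 → 4900 → 2450 → 1225 → 3676 → 1838 → 919 → 2758 → 1379 → 4138 → 2069 → 6208 → 3104 → 1552 → 776 → 388 → 194 → 97 → 292 → 146 → 73 → 220 → 110 → 55 → 166 → 83 → 250 → 125 → 376 → 188 → 94 → 47 → 142 → 71 → 214 → 107 → 322 → 161 → 484 → 242 → 121 → 364 → 182 → 91 → 274 → 137 → 412 → 206 → 103 → 310 → 155 → 466 → 233 → 700 → 350 → 175 → 526 → 263 → 790 → 395 → 1186 → 593 → 1780 → 890 → 445 → 1336 → 668 → 334 → 167 → 502 → 251 → 754 → 377 → 1132 → 566 → 283 → 850 → 425 → 1276 → 638 → 319 → 958 → 479 → 1438 → 719 → 2158 → 1079 → 3238 → 1619 → 4858 → 2429 → 7288 → 3644 → 1822 → 911 → 2734 → 1367 → 4102 → 2051 → 6154 → 3077 → 9232 → 4616 → 2308 → 1154 → 577 → 1732 → 866 → 433 → 1300 → 650 → 325 → 976 → 488 → 244 → 122 → 61 → 184 → 92 → 46 → 23 → 70 → 35 → 106 → 53 → 160 → 80 → 40 → 20 → 10 → 5 → 16 → 8 → 4 → 2 → 1
Total steps = 151

151 steps


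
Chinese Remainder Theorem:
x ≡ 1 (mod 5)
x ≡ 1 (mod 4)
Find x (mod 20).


M = 5*4 = 20
M1 = M/5 = 4, M2 = M/4 = 5
M1^(-1) mod 5 = 4, M2^(-1) mod 4 = 1
x = 1*4*4 + 1*5*1 = 21
21 mod 20 = 1
Check: 1 mod 5 = 1 ✓, 1 mod 4 = 1 ✓

x ≡ 1 (mod 20)


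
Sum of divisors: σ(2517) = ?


Divisors of 2517: 1, 3, 839, 2517
Sum = 1 + 3 + 839 + 2517 = 3360

σ(2517) = 3360


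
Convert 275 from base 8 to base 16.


275 (base 8) = 189 (decimal)
189 (decimal) = BD (base 16)


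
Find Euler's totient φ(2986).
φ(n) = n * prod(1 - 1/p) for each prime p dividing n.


2986 = 2 × 1493
Prime factors: 2, 1493
φ(2986) = 2986 × (1-1/2) × (1-1/1493)
= 2986 × 1/2 × 1492/1493 = 1492

φ(2986) = 1492


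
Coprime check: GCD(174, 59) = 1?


Euclidean algorithm:
174 = 2 * 59 + 56
59 = 1 * 56 + 3
56 = 18 * 3 + 2
3 = 1 * 2 + 1
2 = 2 * 1 + 0
GCD(174, 59) = 1

Yes, coprime (GCD = 1)


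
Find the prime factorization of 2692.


2692 / 2 = 1346
1346 / 2 = 673
673 / 673 = 1
2692 = 2^2 × 673


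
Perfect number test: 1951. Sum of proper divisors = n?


Proper divisors of 1951: 1
Sum = 1 = 1

No, 1951 is not perfect (1 ≠ 1951)


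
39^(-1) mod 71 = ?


Use the extended Euclidean algorithm on (71, 39); each row r = 71*s + 39*t:
r=71, s=1, t=0
r=39, s=0, t=1
q=1: r=32, s=1, t=-1   [71*(1) + 39*(-1) = 32]
q=1: r=7, s=-1, t=2   [71*(-1) + 39*(2) = 7]
q=4: r=4, s=5, t=-9   [71*(5) + 39*(-9) = 4]
q=1: r=3, s=-6, t=11   [71*(-6) + 39*(11) = 3]
q=1: r=1, s=11, t=-20   [71*(11) + 39*(-20) = 1]
q=3: r=0, s=-39, t=71   [71*(-39) + 39*(71) = 0]
GCD = 1 with t = -20, so 39*(-20) ≡ 1 (mod 71)
Inverse = -20 mod 71 = 51
Check: 39 * 51 = 1989 ≡ 1 (mod 71)

39^(-1) ≡ 51 (mod 71)


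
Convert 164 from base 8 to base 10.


164 (base 8) = 116 (decimal)
116 (decimal) = 116 (base 10)


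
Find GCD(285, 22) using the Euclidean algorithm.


285 = 12 * 22 + 21
22 = 1 * 21 + 1
21 = 21 * 1 + 0
GCD = 1


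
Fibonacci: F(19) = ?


Sequence: 1, 1, 2, 3, 5, 8, 13, 21, 34, 55, 89, 144, 233, 377, 610, 987, 1597, 2584, 4181
F(19) = 4181


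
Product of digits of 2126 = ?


2 × 1 × 2 × 6 = 24


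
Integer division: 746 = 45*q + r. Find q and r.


746 = 45 * 16 + 26
Check: 720 + 26 = 746

q = 16, r = 26


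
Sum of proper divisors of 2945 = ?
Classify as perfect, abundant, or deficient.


Proper divisors: 1, 5, 19, 31, 95, 155, 589
Sum = 1 + 5 + 19 + 31 + 95 + 155 + 589 = 895
895 < 2945 → deficient

s(2945) = 895 (deficient)


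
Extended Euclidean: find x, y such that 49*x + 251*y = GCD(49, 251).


Tabular extended Euclidean (each row: r = 49*s + 251*t):
r=49, s=1, t=0
r=251, s=0, t=1
q=0: r=49, s=1, t=0   [49*(1) + 251*(0) = 49]
q=5: r=6, s=-5, t=1   [49*(-5) + 251*(1) = 6]
q=8: r=1, s=41, t=-8   [49*(41) + 251*(-8) = 1]
q=6: r=0, s=-251, t=49   [49*(-251) + 251*(49) = 0]
GCD = 1; from the row with r=1: x=41, y=-8
Check: 49*(41) + 251*(-8) = 2009 - 2008 = 1

GCD = 1, x = 41, y = -8


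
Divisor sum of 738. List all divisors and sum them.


Divisors of 738: 1, 2, 3, 6, 9, 18, 41, 82, 123, 246, 369, 738
Sum = 1 + 2 + 3 + 6 + 9 + 18 + 41 + 82 + 123 + 246 + 369 + 738 = 1638

σ(738) = 1638


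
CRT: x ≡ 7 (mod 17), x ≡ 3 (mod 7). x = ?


M = 17*7 = 119
M1 = M/17 = 7, M2 = M/7 = 17
M1^(-1) mod 17 = 5, M2^(-1) mod 7 = 5
x = 7*7*5 + 3*17*5 = 500
500 mod 119 = 24
Check: 24 mod 17 = 7 ✓, 24 mod 7 = 3 ✓

x ≡ 24 (mod 119)


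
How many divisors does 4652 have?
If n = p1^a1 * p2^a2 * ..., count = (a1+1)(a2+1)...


4652 = 2^2 × 1163^1
d(4652) = (2+1) × (1+1) = 6

6 divisors


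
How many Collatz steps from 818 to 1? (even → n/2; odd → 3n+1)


818 → 409 → 1228 → 614 → 307 → 922 → 461 → 1384 → 692 → 346 → 173 → 520 → 260 → 130 → 65 → 196 → 98 → 49 → 148 → 74 → 37 → 112 → 56 → 28 → 14 → 7 → 22 → 11 → 34 → 17 → 52 → 26 → 13 → 40 → 20 → 10 → 5 → 16 → 8 → 4 → 2 → 1
Total steps = 41

41 steps


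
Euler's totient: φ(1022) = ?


1022 = 2 × 7 × 73
Prime factors: 2, 7, 73
φ(1022) = 1022 × (1-1/2) × (1-1/7) × (1-1/73)
= 1022 × 1/2 × 6/7 × 72/73 = 432

φ(1022) = 432


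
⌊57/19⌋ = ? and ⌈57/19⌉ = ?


57/19 = 3.0000
floor = 3
ceil = 3

floor = 3, ceil = 3


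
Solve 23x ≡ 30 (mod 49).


GCD(23, 49) = 1, unique solution
a^(-1) mod 49 = 32
x = 32 * 30 mod 49 = 29

x ≡ 29 (mod 49)


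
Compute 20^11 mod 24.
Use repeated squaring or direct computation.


20^1 mod 24 = 20
20^2 mod 24 = 16
20^3 mod 24 = 8
20^4 mod 24 = 16
20^5 mod 24 = 8
20^6 mod 24 = 16
20^7 mod 24 = 8
20^8 mod 24 = 16
20^9 mod 24 = 8
20^10 mod 24 = 16
20^11 mod 24 = 8


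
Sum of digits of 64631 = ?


6 + 4 + 6 + 3 + 1 = 20


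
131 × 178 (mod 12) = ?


131 × 178 = 23318
23318 mod 12 = 2


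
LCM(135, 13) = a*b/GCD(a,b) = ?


GCD(135, 13) = 1
LCM = 135*13/1 = 1755/1 = 1755

LCM = 1755


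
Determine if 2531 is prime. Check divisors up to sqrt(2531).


Check divisors up to sqrt(2531) = 50.3090
No divisors found.
2531 is prime.

Yes, 2531 is prime
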